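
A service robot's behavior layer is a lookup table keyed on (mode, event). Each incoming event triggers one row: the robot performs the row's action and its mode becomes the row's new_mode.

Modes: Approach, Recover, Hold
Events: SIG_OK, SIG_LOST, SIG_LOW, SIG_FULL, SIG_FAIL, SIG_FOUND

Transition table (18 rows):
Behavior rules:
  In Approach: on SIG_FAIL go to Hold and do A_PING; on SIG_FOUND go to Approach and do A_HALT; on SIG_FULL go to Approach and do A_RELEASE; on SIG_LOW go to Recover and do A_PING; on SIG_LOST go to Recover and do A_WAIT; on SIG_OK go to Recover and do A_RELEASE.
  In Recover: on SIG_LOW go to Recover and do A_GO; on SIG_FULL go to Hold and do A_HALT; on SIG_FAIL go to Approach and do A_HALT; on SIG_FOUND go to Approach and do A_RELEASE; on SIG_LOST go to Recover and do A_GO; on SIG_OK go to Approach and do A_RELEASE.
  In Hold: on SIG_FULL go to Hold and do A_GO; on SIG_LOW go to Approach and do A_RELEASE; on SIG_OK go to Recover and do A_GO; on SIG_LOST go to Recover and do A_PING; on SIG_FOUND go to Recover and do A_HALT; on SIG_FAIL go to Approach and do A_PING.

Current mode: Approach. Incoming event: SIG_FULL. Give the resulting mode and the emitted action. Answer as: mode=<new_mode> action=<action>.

mode=Approach action=A_RELEASE

current mode = Approach; filter table to that mode:
  (Approach, SIG_FAIL) → (Hold, A_PING)
  (Approach, SIG_FOUND) → (Approach, A_HALT)
  (Approach, SIG_FULL) → (Approach, A_RELEASE)  ← event matches
  (Approach, SIG_LOW) → (Recover, A_PING)
  (Approach, SIG_LOST) → (Recover, A_WAIT)
  (Approach, SIG_OK) → (Recover, A_RELEASE)
event = SIG_FULL selects (Approach, A_RELEASE)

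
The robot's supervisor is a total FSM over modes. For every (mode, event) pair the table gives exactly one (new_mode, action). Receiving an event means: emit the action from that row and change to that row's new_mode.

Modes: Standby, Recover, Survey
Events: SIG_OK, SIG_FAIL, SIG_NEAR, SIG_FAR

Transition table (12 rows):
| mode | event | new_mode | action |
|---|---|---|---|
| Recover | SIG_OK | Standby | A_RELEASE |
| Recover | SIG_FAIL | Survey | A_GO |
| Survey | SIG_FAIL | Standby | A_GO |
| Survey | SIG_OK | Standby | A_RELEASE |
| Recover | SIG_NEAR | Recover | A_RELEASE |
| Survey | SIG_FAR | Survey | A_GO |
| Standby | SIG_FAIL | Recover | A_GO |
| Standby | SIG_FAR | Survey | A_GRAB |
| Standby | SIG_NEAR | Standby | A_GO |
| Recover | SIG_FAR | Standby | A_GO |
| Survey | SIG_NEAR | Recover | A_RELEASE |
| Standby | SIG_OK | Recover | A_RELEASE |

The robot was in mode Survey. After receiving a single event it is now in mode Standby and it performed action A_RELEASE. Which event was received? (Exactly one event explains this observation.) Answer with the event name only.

try SIG_OK: (Survey, SIG_OK) → (Standby, A_RELEASE)  ← matches
try SIG_FAIL: (Survey, SIG_FAIL) → (Standby, A_GO)
try SIG_NEAR: (Survey, SIG_NEAR) → (Recover, A_RELEASE)
try SIG_FAR: (Survey, SIG_FAR) → (Survey, A_GO)

SIG_OK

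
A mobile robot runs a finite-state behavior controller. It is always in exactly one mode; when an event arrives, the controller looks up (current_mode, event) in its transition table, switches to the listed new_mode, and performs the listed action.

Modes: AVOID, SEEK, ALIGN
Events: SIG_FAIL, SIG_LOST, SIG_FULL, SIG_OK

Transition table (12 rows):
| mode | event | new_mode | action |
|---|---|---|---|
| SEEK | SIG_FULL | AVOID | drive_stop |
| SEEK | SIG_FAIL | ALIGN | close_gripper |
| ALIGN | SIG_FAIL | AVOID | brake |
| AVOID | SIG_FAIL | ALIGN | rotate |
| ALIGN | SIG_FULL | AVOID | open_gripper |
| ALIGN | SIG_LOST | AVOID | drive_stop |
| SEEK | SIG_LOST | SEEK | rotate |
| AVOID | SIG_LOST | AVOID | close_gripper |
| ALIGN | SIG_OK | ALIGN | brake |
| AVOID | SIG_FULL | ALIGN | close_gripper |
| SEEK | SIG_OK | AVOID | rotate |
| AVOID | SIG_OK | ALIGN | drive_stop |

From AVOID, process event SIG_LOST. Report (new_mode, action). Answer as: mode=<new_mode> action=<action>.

current mode = AVOID; filter table to that mode:
  (AVOID, SIG_FAIL) → (ALIGN, rotate)
  (AVOID, SIG_LOST) → (AVOID, close_gripper)  ← event matches
  (AVOID, SIG_FULL) → (ALIGN, close_gripper)
  (AVOID, SIG_OK) → (ALIGN, drive_stop)
event = SIG_LOST selects (AVOID, close_gripper)

mode=AVOID action=close_gripper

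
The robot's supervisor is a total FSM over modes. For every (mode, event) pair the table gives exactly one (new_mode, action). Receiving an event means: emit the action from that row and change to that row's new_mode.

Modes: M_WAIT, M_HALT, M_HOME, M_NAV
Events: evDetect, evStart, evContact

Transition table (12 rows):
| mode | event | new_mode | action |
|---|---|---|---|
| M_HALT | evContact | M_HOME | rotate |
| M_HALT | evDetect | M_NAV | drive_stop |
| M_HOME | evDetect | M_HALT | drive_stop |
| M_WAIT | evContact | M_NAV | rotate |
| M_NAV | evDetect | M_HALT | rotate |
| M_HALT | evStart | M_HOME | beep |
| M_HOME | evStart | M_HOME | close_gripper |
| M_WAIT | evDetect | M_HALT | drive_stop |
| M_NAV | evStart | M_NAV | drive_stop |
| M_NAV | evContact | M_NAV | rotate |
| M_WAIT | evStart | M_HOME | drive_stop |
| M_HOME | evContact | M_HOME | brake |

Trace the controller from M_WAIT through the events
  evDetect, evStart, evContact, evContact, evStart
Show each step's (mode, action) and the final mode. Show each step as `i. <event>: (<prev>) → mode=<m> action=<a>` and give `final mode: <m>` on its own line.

1. evDetect: (M_WAIT) → mode=M_HALT action=drive_stop
2. evStart: (M_HALT) → mode=M_HOME action=beep
3. evContact: (M_HOME) → mode=M_HOME action=brake
4. evContact: (M_HOME) → mode=M_HOME action=brake
5. evStart: (M_HOME) → mode=M_HOME action=close_gripper

final mode: M_HOME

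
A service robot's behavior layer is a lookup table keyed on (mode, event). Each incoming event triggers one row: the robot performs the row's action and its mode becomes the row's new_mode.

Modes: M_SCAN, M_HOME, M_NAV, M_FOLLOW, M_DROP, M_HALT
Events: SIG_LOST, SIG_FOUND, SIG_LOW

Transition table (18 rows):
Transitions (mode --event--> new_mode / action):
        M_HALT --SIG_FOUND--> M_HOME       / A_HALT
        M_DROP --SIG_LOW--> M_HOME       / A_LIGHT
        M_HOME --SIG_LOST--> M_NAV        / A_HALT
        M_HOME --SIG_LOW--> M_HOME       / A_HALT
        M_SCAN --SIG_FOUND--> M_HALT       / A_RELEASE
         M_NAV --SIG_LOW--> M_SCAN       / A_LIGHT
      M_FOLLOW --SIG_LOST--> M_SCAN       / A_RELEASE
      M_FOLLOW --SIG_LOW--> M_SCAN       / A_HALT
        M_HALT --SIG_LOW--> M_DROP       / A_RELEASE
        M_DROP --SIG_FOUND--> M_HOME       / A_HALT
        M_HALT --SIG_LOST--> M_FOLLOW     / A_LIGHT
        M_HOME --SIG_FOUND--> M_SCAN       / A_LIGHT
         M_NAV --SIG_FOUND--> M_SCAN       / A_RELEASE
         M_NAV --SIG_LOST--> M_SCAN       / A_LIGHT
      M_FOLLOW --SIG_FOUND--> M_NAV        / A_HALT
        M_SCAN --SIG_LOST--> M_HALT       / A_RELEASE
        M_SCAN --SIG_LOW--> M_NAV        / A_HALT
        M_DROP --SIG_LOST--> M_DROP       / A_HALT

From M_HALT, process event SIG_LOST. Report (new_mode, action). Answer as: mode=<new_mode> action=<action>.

current mode = M_HALT; filter table to that mode:
  (M_HALT, SIG_FOUND) → (M_HOME, A_HALT)
  (M_HALT, SIG_LOW) → (M_DROP, A_RELEASE)
  (M_HALT, SIG_LOST) → (M_FOLLOW, A_LIGHT)  ← event matches
event = SIG_LOST selects (M_FOLLOW, A_LIGHT)

mode=M_FOLLOW action=A_LIGHT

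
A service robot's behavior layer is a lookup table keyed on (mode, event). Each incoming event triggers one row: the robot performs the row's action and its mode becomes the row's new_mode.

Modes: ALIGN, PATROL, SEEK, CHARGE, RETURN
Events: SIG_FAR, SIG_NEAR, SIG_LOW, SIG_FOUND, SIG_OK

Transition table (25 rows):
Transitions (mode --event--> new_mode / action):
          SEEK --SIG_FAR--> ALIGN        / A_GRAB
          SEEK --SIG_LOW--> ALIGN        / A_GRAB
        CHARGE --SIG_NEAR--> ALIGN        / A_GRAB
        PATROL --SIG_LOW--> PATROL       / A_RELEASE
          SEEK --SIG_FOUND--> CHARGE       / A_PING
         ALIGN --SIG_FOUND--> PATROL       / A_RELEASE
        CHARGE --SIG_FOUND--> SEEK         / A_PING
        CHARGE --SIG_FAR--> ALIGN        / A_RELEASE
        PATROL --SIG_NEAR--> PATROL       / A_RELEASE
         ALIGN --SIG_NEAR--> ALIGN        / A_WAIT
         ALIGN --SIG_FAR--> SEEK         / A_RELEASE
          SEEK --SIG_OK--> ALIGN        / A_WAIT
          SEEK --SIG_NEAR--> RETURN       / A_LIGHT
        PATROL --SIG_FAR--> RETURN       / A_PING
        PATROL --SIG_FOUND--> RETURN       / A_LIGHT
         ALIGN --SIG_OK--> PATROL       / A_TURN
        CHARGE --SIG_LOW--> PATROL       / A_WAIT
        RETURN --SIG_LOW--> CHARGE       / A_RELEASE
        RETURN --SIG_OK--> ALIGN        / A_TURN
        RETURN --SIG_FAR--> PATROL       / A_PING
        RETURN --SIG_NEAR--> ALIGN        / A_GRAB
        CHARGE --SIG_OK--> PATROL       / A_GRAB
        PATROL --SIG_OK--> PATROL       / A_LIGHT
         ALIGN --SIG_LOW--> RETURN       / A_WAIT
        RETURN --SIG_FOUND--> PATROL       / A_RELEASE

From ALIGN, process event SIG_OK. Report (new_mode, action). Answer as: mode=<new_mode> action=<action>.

current mode = ALIGN; filter table to that mode:
  (ALIGN, SIG_FOUND) → (PATROL, A_RELEASE)
  (ALIGN, SIG_NEAR) → (ALIGN, A_WAIT)
  (ALIGN, SIG_FAR) → (SEEK, A_RELEASE)
  (ALIGN, SIG_OK) → (PATROL, A_TURN)  ← event matches
  (ALIGN, SIG_LOW) → (RETURN, A_WAIT)
event = SIG_OK selects (PATROL, A_TURN)

mode=PATROL action=A_TURN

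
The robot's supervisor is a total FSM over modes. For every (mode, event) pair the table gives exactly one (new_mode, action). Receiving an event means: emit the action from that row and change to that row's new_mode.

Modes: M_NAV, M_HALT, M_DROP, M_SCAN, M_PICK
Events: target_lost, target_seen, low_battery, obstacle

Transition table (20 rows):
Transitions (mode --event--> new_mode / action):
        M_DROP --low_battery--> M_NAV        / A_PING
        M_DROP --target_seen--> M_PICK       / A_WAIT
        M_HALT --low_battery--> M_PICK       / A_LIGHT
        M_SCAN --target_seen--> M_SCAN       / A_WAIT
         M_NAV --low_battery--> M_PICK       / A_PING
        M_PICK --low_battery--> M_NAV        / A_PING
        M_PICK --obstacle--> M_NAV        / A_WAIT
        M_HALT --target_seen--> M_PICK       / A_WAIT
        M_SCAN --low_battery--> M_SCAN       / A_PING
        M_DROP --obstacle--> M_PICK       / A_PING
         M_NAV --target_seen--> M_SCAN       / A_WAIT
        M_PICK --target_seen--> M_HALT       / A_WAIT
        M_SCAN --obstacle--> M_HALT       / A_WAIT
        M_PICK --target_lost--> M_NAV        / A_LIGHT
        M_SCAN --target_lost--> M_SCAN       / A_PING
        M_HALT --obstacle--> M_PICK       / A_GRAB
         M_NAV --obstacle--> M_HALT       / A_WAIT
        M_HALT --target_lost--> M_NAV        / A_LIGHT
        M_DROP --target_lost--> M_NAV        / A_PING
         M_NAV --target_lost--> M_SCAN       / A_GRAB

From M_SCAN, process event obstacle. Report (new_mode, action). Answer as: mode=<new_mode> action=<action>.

current mode = M_SCAN; filter table to that mode:
  (M_SCAN, target_seen) → (M_SCAN, A_WAIT)
  (M_SCAN, low_battery) → (M_SCAN, A_PING)
  (M_SCAN, obstacle) → (M_HALT, A_WAIT)  ← event matches
  (M_SCAN, target_lost) → (M_SCAN, A_PING)
event = obstacle selects (M_HALT, A_WAIT)

mode=M_HALT action=A_WAIT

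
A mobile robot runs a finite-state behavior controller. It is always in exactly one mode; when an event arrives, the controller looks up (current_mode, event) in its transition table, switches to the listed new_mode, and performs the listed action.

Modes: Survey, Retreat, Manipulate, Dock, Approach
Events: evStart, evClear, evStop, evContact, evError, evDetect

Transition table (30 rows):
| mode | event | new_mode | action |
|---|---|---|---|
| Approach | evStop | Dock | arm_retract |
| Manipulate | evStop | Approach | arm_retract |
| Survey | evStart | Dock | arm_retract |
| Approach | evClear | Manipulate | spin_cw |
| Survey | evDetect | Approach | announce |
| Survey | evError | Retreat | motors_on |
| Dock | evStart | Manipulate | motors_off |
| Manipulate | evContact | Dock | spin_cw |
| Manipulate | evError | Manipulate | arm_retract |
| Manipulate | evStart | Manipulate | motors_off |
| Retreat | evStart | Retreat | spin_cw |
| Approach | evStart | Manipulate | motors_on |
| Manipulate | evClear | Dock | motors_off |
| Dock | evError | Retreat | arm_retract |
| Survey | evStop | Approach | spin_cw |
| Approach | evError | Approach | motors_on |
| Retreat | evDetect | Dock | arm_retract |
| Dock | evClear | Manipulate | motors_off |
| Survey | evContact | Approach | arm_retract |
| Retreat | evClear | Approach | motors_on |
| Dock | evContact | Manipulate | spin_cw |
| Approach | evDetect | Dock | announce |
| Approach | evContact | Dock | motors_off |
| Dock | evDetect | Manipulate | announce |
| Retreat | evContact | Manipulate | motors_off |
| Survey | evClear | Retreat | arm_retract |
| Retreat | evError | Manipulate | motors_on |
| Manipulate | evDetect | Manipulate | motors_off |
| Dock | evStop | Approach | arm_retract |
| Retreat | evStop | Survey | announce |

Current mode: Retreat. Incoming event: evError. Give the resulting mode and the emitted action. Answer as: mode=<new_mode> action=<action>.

current mode = Retreat; filter table to that mode:
  (Retreat, evStart) → (Retreat, spin_cw)
  (Retreat, evDetect) → (Dock, arm_retract)
  (Retreat, evClear) → (Approach, motors_on)
  (Retreat, evContact) → (Manipulate, motors_off)
  (Retreat, evError) → (Manipulate, motors_on)  ← event matches
  (Retreat, evStop) → (Survey, announce)
event = evError selects (Manipulate, motors_on)

mode=Manipulate action=motors_on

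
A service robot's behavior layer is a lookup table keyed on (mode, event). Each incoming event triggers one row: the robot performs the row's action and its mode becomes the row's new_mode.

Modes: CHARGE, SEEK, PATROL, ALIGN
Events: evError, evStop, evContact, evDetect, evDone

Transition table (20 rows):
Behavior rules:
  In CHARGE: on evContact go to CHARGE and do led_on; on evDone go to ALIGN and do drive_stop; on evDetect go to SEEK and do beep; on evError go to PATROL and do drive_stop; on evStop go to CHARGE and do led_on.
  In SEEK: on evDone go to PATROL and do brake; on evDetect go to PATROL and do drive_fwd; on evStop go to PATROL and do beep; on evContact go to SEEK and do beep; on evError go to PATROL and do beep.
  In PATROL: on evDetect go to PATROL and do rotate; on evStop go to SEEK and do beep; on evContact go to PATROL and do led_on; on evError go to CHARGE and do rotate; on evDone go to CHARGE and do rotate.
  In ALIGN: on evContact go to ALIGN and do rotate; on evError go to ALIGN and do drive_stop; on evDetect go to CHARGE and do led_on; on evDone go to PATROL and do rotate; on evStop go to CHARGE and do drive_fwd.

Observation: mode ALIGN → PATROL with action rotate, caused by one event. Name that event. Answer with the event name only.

try evError: (ALIGN, evError) → (ALIGN, drive_stop)
try evStop: (ALIGN, evStop) → (CHARGE, drive_fwd)
try evContact: (ALIGN, evContact) → (ALIGN, rotate)
try evDetect: (ALIGN, evDetect) → (CHARGE, led_on)
try evDone: (ALIGN, evDone) → (PATROL, rotate)  ← matches

evDone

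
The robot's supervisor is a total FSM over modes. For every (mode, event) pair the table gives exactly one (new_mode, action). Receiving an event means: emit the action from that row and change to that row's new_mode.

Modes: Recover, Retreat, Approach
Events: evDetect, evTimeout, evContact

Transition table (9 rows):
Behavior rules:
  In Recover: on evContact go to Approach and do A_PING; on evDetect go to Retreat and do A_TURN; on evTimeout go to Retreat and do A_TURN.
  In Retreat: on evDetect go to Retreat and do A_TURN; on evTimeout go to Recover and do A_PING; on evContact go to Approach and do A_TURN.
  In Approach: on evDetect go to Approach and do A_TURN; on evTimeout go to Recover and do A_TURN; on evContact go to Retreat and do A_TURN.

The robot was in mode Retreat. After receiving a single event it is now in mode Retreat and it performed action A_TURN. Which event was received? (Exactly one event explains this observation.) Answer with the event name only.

evDetect

try evDetect: (Retreat, evDetect) → (Retreat, A_TURN)  ← matches
try evTimeout: (Retreat, evTimeout) → (Recover, A_PING)
try evContact: (Retreat, evContact) → (Approach, A_TURN)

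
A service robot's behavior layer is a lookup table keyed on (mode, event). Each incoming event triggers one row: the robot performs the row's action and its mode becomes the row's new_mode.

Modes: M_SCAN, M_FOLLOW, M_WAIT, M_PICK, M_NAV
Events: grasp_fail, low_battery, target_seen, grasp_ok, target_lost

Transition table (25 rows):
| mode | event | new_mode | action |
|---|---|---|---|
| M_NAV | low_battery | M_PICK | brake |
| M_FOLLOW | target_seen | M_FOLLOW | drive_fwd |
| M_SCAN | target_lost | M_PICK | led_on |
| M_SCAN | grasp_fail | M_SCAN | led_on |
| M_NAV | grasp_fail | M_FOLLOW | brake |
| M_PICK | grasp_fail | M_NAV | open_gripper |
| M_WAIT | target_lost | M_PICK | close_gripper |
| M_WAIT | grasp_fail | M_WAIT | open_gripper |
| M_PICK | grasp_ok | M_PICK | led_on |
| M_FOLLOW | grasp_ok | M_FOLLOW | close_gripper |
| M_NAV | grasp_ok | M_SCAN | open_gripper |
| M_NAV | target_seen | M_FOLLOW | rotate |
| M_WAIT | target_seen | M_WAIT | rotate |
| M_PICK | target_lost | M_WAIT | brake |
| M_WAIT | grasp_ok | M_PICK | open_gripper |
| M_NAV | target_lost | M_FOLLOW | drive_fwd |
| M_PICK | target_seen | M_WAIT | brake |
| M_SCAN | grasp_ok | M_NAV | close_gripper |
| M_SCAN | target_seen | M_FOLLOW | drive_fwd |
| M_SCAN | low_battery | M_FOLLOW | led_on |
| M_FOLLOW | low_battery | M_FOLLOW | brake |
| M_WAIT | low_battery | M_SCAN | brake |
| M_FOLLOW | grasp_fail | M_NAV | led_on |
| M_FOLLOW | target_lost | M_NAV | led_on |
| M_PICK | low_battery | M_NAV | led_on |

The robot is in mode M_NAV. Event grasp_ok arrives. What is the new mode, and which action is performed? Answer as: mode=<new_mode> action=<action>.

mode=M_SCAN action=open_gripper

current mode = M_NAV; filter table to that mode:
  (M_NAV, low_battery) → (M_PICK, brake)
  (M_NAV, grasp_fail) → (M_FOLLOW, brake)
  (M_NAV, grasp_ok) → (M_SCAN, open_gripper)  ← event matches
  (M_NAV, target_seen) → (M_FOLLOW, rotate)
  (M_NAV, target_lost) → (M_FOLLOW, drive_fwd)
event = grasp_ok selects (M_SCAN, open_gripper)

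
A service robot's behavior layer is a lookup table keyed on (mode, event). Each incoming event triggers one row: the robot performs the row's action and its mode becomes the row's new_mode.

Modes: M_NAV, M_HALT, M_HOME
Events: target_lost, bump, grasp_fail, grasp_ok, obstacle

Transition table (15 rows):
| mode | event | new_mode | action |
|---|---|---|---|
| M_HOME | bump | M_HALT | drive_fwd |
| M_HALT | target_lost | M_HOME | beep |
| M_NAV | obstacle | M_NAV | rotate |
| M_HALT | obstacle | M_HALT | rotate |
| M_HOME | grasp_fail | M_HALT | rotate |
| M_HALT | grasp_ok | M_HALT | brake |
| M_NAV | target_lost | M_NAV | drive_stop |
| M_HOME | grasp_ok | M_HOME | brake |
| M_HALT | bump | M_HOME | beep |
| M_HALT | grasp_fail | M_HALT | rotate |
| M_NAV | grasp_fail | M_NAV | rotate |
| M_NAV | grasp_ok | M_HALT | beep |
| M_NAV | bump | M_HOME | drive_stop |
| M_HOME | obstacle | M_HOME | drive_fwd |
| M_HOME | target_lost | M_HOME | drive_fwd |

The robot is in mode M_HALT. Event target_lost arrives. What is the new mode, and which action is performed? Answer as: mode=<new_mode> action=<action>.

current mode = M_HALT; filter table to that mode:
  (M_HALT, target_lost) → (M_HOME, beep)  ← event matches
  (M_HALT, obstacle) → (M_HALT, rotate)
  (M_HALT, grasp_ok) → (M_HALT, brake)
  (M_HALT, bump) → (M_HOME, beep)
  (M_HALT, grasp_fail) → (M_HALT, rotate)
event = target_lost selects (M_HOME, beep)

mode=M_HOME action=beep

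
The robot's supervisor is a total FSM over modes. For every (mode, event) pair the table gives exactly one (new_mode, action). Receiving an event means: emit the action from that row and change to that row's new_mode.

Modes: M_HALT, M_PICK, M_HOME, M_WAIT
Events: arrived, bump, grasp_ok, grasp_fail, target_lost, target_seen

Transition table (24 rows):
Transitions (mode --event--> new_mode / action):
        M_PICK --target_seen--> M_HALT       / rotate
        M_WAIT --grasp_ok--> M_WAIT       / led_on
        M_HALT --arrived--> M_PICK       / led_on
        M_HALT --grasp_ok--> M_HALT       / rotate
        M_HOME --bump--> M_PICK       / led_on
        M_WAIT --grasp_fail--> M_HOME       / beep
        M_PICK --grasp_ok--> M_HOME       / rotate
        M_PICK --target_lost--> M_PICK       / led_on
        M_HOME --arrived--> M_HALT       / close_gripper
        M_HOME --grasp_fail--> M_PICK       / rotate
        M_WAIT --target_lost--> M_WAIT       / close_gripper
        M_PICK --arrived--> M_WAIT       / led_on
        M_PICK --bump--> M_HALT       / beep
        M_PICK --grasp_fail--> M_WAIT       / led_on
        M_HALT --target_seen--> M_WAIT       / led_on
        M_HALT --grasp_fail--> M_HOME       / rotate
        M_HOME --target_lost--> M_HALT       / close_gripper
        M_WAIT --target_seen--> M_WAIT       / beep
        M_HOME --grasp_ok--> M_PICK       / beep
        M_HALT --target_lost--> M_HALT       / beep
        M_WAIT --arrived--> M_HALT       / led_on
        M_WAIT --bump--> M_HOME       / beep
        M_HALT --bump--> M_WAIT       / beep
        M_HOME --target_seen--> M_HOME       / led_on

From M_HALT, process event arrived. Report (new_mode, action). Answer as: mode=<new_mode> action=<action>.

mode=M_PICK action=led_on

current mode = M_HALT; filter table to that mode:
  (M_HALT, arrived) → (M_PICK, led_on)  ← event matches
  (M_HALT, grasp_ok) → (M_HALT, rotate)
  (M_HALT, target_seen) → (M_WAIT, led_on)
  (M_HALT, grasp_fail) → (M_HOME, rotate)
  (M_HALT, target_lost) → (M_HALT, beep)
  (M_HALT, bump) → (M_WAIT, beep)
event = arrived selects (M_PICK, led_on)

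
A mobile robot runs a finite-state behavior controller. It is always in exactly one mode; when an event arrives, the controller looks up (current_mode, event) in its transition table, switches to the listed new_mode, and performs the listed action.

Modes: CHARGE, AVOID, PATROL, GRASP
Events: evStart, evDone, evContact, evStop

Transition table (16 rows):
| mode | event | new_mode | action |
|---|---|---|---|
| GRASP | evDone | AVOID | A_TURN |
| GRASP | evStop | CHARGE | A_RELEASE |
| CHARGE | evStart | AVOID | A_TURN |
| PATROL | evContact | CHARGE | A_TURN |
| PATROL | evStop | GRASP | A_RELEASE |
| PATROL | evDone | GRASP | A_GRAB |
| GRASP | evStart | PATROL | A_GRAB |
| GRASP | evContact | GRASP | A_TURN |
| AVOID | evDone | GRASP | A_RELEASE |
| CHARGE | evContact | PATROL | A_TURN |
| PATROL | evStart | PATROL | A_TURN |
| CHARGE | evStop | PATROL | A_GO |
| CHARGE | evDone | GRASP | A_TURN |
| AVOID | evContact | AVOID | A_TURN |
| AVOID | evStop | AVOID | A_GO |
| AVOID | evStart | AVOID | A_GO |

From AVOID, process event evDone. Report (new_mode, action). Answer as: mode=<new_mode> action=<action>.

current mode = AVOID; filter table to that mode:
  (AVOID, evDone) → (GRASP, A_RELEASE)  ← event matches
  (AVOID, evContact) → (AVOID, A_TURN)
  (AVOID, evStop) → (AVOID, A_GO)
  (AVOID, evStart) → (AVOID, A_GO)
event = evDone selects (GRASP, A_RELEASE)

mode=GRASP action=A_RELEASE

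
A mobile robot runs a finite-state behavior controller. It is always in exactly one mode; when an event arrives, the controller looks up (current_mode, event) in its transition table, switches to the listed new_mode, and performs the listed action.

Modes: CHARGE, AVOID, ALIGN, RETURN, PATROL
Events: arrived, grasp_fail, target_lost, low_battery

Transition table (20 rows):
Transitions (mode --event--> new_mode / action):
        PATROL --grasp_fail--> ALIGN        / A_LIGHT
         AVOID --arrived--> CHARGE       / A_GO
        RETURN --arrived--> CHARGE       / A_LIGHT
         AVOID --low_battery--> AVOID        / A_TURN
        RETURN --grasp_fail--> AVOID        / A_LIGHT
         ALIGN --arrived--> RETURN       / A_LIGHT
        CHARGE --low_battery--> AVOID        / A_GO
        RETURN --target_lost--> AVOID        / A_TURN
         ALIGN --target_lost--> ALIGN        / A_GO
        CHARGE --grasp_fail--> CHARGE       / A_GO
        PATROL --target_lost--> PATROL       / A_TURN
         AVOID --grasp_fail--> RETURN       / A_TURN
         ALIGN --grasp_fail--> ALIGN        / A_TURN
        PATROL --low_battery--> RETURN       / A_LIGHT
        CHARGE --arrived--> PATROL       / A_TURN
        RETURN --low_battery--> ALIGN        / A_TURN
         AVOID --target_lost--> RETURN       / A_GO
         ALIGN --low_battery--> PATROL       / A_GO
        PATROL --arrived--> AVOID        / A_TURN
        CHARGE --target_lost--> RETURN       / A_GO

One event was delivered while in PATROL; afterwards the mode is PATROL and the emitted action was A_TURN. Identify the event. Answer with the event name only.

target_lost

try arrived: (PATROL, arrived) → (AVOID, A_TURN)
try grasp_fail: (PATROL, grasp_fail) → (ALIGN, A_LIGHT)
try target_lost: (PATROL, target_lost) → (PATROL, A_TURN)  ← matches
try low_battery: (PATROL, low_battery) → (RETURN, A_LIGHT)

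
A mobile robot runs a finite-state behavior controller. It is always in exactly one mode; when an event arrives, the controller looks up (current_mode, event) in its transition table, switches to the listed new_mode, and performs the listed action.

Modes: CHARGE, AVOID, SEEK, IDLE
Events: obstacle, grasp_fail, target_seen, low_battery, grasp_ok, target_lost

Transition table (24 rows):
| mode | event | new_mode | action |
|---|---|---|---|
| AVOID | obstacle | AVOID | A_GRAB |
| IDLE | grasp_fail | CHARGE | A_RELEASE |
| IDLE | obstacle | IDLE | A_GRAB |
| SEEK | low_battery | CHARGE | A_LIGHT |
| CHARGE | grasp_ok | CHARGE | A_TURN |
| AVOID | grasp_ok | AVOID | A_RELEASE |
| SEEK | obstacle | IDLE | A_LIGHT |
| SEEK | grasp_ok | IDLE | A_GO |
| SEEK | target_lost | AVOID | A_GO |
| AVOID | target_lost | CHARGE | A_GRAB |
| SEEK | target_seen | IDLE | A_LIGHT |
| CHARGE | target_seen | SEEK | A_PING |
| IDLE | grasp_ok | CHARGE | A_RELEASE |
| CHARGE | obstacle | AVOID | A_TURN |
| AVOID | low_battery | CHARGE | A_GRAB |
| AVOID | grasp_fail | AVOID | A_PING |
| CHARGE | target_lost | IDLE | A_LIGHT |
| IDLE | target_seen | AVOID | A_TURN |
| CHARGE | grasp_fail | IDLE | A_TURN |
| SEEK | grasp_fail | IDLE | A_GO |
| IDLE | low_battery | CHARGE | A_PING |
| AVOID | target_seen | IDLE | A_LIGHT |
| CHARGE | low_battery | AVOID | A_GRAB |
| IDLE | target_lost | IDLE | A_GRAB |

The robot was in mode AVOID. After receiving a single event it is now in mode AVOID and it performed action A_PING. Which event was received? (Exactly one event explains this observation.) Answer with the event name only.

grasp_fail

try obstacle: (AVOID, obstacle) → (AVOID, A_GRAB)
try grasp_fail: (AVOID, grasp_fail) → (AVOID, A_PING)  ← matches
try target_seen: (AVOID, target_seen) → (IDLE, A_LIGHT)
try low_battery: (AVOID, low_battery) → (CHARGE, A_GRAB)
try grasp_ok: (AVOID, grasp_ok) → (AVOID, A_RELEASE)
try target_lost: (AVOID, target_lost) → (CHARGE, A_GRAB)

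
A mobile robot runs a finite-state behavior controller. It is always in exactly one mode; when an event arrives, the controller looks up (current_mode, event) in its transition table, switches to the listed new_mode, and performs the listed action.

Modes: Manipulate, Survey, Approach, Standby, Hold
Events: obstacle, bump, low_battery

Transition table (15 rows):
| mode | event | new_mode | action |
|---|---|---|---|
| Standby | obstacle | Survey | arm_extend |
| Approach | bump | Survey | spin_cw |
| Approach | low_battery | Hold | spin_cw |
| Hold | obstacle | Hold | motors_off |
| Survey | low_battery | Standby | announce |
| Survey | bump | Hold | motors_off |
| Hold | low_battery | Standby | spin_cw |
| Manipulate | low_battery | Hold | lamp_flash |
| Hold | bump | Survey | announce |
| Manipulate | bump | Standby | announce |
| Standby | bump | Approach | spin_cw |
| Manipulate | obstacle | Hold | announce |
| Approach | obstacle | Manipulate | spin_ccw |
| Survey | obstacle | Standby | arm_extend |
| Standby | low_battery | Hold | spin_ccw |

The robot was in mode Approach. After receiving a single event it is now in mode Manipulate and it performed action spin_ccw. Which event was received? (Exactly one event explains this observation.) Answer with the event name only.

try obstacle: (Approach, obstacle) → (Manipulate, spin_ccw)  ← matches
try bump: (Approach, bump) → (Survey, spin_cw)
try low_battery: (Approach, low_battery) → (Hold, spin_cw)

obstacle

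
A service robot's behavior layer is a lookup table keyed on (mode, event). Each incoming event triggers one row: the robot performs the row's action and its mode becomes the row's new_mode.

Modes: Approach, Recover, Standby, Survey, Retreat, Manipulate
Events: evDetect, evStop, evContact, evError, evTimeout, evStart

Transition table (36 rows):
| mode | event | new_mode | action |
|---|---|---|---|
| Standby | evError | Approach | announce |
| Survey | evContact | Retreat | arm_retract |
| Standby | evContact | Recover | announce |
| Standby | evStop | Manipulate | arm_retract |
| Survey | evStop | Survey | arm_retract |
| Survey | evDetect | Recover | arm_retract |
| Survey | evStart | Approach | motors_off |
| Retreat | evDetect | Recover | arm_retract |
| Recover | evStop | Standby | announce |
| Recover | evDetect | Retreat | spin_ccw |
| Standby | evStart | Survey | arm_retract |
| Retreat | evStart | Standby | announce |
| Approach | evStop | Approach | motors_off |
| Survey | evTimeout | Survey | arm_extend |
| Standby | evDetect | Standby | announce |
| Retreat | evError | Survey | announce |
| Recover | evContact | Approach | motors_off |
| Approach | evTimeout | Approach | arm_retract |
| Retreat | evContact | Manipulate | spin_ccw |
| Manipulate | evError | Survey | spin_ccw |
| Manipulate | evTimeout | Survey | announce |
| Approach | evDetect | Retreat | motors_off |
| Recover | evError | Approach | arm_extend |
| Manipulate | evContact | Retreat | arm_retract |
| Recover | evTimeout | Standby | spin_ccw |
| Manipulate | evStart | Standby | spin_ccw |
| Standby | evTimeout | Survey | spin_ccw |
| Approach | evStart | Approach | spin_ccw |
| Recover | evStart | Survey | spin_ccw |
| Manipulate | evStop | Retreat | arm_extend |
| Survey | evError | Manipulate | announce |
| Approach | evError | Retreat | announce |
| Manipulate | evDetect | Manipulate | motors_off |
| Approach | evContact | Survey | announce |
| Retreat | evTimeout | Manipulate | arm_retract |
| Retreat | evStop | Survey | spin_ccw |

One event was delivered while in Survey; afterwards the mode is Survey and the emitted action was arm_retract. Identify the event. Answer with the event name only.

evStop

try evDetect: (Survey, evDetect) → (Recover, arm_retract)
try evStop: (Survey, evStop) → (Survey, arm_retract)  ← matches
try evContact: (Survey, evContact) → (Retreat, arm_retract)
try evError: (Survey, evError) → (Manipulate, announce)
try evTimeout: (Survey, evTimeout) → (Survey, arm_extend)
try evStart: (Survey, evStart) → (Approach, motors_off)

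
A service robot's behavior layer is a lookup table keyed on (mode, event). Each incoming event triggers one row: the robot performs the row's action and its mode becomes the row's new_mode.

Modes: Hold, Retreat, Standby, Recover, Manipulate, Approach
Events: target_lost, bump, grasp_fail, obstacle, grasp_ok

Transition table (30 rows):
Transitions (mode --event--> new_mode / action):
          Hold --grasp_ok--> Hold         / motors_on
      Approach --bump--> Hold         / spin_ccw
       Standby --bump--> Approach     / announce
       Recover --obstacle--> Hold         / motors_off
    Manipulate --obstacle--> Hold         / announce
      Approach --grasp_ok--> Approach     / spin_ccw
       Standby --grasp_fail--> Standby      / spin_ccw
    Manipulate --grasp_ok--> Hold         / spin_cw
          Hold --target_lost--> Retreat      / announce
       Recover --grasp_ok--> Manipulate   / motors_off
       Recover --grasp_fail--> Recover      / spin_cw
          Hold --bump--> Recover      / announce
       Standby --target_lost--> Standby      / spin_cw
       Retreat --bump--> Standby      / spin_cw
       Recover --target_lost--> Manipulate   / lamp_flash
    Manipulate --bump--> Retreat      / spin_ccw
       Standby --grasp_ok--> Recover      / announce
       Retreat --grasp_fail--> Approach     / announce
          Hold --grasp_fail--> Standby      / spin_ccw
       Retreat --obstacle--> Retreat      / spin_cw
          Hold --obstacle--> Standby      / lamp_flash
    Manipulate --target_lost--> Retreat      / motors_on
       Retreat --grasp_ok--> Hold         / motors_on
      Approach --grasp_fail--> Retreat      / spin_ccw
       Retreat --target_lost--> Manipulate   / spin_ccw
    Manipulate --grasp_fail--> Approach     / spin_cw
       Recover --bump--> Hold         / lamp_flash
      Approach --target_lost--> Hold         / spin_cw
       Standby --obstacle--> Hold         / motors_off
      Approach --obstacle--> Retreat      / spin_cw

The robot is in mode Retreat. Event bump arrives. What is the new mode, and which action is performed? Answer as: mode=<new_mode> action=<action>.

current mode = Retreat; filter table to that mode:
  (Retreat, bump) → (Standby, spin_cw)  ← event matches
  (Retreat, grasp_fail) → (Approach, announce)
  (Retreat, obstacle) → (Retreat, spin_cw)
  (Retreat, grasp_ok) → (Hold, motors_on)
  (Retreat, target_lost) → (Manipulate, spin_ccw)
event = bump selects (Standby, spin_cw)

mode=Standby action=spin_cw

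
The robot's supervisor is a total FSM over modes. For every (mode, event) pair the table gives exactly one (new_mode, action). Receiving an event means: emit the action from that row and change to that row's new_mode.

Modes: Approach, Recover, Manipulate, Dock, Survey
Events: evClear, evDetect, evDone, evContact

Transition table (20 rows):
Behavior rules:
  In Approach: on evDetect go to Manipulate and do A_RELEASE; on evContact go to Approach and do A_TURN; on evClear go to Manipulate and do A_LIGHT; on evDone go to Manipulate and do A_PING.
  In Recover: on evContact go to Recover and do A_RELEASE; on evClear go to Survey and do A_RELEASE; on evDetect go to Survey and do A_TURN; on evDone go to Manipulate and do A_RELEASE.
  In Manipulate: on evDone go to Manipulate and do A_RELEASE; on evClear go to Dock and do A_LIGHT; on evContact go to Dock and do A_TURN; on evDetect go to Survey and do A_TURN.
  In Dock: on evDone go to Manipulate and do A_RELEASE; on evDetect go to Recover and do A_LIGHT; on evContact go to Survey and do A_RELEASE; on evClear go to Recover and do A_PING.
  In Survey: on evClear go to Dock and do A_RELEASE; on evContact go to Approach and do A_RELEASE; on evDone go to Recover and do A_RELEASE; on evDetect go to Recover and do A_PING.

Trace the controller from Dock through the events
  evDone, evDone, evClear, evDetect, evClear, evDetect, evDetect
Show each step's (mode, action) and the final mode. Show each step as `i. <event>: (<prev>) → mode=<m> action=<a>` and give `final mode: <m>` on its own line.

final mode: Survey

1. evDone: (Dock) → mode=Manipulate action=A_RELEASE
2. evDone: (Manipulate) → mode=Manipulate action=A_RELEASE
3. evClear: (Manipulate) → mode=Dock action=A_LIGHT
4. evDetect: (Dock) → mode=Recover action=A_LIGHT
5. evClear: (Recover) → mode=Survey action=A_RELEASE
6. evDetect: (Survey) → mode=Recover action=A_PING
7. evDetect: (Recover) → mode=Survey action=A_TURN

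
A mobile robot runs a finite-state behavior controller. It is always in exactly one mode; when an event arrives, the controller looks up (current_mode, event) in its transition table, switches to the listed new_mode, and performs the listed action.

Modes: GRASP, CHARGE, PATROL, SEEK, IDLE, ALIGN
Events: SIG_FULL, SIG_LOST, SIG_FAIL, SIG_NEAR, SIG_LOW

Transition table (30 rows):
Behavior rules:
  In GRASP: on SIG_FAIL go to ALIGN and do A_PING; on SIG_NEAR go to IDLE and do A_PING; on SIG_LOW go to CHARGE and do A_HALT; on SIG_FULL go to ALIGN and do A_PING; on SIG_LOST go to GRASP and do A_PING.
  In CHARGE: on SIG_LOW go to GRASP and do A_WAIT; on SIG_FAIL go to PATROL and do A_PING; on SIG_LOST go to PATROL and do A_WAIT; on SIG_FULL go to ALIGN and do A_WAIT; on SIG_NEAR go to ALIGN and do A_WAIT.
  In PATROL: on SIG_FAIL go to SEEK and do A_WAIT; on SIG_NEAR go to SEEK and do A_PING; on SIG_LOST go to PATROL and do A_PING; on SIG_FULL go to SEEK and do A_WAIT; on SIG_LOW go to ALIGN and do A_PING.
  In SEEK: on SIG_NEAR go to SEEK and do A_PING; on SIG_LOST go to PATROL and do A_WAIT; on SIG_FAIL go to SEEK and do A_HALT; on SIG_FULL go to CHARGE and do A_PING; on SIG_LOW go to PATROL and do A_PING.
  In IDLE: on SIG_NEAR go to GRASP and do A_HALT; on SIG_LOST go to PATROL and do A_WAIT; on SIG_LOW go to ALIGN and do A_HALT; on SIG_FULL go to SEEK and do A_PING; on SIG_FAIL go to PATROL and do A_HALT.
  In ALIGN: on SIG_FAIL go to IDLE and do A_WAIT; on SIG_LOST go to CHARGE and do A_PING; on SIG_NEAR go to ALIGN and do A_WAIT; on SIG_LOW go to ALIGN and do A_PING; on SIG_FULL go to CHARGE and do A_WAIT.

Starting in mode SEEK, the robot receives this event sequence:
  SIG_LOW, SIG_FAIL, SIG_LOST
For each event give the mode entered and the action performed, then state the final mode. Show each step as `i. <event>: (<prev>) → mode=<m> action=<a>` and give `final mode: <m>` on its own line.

final mode: PATROL

1. SIG_LOW: (SEEK) → mode=PATROL action=A_PING
2. SIG_FAIL: (PATROL) → mode=SEEK action=A_WAIT
3. SIG_LOST: (SEEK) → mode=PATROL action=A_WAIT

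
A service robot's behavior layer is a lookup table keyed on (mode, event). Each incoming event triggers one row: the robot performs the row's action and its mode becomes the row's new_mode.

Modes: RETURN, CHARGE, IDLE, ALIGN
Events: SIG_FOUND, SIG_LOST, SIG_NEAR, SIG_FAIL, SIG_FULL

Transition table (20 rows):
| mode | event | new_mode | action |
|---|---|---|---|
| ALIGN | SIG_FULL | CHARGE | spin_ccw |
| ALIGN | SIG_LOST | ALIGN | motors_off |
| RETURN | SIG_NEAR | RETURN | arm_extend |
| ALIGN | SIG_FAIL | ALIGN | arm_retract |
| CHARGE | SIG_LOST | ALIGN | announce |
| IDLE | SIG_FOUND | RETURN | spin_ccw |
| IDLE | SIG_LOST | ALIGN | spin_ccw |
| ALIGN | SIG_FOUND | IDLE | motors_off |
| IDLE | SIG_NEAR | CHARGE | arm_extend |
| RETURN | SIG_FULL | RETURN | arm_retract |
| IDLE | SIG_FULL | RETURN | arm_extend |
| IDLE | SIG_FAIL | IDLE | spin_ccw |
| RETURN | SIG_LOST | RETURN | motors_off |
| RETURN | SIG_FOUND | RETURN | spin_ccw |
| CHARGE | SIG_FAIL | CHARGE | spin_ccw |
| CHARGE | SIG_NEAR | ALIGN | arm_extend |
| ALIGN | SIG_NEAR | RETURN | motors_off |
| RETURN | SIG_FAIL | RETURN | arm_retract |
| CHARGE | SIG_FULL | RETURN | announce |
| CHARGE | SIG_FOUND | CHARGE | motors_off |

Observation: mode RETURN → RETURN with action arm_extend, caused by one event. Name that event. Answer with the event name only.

try SIG_FOUND: (RETURN, SIG_FOUND) → (RETURN, spin_ccw)
try SIG_LOST: (RETURN, SIG_LOST) → (RETURN, motors_off)
try SIG_NEAR: (RETURN, SIG_NEAR) → (RETURN, arm_extend)  ← matches
try SIG_FAIL: (RETURN, SIG_FAIL) → (RETURN, arm_retract)
try SIG_FULL: (RETURN, SIG_FULL) → (RETURN, arm_retract)

SIG_NEAR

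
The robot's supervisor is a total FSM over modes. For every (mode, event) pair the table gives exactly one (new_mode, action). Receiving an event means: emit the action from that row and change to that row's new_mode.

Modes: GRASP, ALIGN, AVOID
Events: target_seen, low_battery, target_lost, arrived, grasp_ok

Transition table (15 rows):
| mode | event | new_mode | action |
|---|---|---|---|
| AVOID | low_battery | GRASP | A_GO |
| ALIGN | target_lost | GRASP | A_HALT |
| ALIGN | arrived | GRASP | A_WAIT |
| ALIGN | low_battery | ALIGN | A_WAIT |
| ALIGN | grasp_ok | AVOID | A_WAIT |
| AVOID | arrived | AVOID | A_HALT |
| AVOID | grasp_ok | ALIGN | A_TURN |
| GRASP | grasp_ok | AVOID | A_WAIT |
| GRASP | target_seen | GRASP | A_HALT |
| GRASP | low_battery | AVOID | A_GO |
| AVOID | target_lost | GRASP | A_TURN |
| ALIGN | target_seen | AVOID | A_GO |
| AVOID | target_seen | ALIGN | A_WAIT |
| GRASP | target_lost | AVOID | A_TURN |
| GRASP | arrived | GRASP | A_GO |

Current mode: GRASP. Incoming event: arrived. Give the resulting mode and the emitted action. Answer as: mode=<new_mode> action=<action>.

current mode = GRASP; filter table to that mode:
  (GRASP, grasp_ok) → (AVOID, A_WAIT)
  (GRASP, target_seen) → (GRASP, A_HALT)
  (GRASP, low_battery) → (AVOID, A_GO)
  (GRASP, target_lost) → (AVOID, A_TURN)
  (GRASP, arrived) → (GRASP, A_GO)  ← event matches
event = arrived selects (GRASP, A_GO)

mode=GRASP action=A_GO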